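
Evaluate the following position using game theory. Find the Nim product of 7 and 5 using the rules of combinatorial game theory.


Nim multiplication is bilinear over XOR: (u XOR v) * w = (u*w) XOR (v*w).
So we split each operand into its bit components and XOR the pairwise Nim products.
7 = 1 + 2 + 4 (as XOR of powers of 2).
5 = 1 + 4 (as XOR of powers of 2).
Using the standard Nim-product table on single bits:
  2*2 = 3,   2*4 = 8,   2*8 = 12,
  4*4 = 6,   4*8 = 11,  8*8 = 13,
and  1*x = x (identity), k*l = l*k (commutative).
Pairwise Nim products:
  1 * 1 = 1
  1 * 4 = 4
  2 * 1 = 2
  2 * 4 = 8
  4 * 1 = 4
  4 * 4 = 6
XOR them: 1 XOR 4 XOR 2 XOR 8 XOR 4 XOR 6 = 13.
Result: 7 * 5 = 13 (in Nim).

13


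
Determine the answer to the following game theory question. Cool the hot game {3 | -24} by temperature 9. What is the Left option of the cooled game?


Original game: {3 | -24} (a switch {a | b} with a > b).
Cooling by t (for t below the temperature (a - b)/2 = 27/2) taxes each move by t: {a | b} cooled by t is {a - t | b + t}.
Cooling amount: t = 9
Cooled Left option: 3 - 9 = -6
Cooled Right option: -24 + 9 = -15
Cooled game: {-6 | -15}
Left option = -6

-6


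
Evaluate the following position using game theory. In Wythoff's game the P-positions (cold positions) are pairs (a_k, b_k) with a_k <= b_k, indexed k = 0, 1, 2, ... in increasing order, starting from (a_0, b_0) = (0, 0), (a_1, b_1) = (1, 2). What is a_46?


By Wythoff's theorem, a_k = floor(k * phi) and b_k = floor(k * phi^2) = a_k + k, where phi = (1 + sqrt(5))/2 is the golden ratio.
phi = (1 + sqrt(5))/2 = 1.618034
k = 46
k * phi = 46 * 1.618034 = 74.429563
a_46 = floor(k * phi) = 74

74


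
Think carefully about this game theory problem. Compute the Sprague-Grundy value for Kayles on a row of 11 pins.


Kayles: a move removes 1 or 2 adjacent pins from a contiguous row.
Removing pins from a row of k leaves two independent rows (a, b) with a + b = k - 1 (one pin) or a + b = k - 2 (two pins); an end removal gives a = 0.
By Sprague-Grundy, G(k) = mex{ G(a) XOR G(b) } over all these splits. G(0) = 0.
G(1): splits (0,0):0^0=0 -> mex({0}) = 1
G(2): splits (0,1):0^1=1 (0,0):0^0=0 -> mex({0, 1}) = 2
G(3): splits (0,2):0^2=2 (1,1):1^1=0 (0,1):0^1=1 -> mex({0, 1, 2}) = 3
G(4): splits (0,3):0^3=3 (1,2):1^2=3 (0,2):0^2=2 (1,1):1^1=0 -> mex({0, 2, 3}) = 1
G(5): splits (0,4):0^1=1 (1,3):1^3=2 (2,2):2^2=0 (0,3):0^3=3 (1,2):1^2=3 -> mex({0, 1, 2, 3}) = 4
G(6) = mex({0, 1, 2, 4}) = 3
G(7) = mex({0, 1, 3, 4, 5}) = 2
G(8) = mex({0, 2, 3, 5, 6}) = 1
G(9) = mex({0, 1, 2, 3, 6, 7}) = 4
G(10) = mex({0, 1, 3, 4, 5, 7}) = 2
G(11) = mex({0, 1, 2, 3, 4, 5}) = 6
Therefore G(11) = 6.

6


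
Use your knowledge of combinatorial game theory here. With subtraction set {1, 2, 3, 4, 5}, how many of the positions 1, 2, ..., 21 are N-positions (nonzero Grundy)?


Subtraction set S = {1, 2, 3, 4, 5}, so G(n) = n mod 6.
G(n) = 0 when n is a multiple of 6.
Multiples of 6 in [1, 21]: 3
N-positions (nonzero Grundy) = 21 - 3 = 18

18


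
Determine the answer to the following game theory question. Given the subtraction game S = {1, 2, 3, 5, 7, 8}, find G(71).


The subtraction set is S = {1, 2, 3, 5, 7, 8}.
G(k) = mex{ G(k - s) : s in S, s <= k }. We compute iteratively: G(0) = 0.
G(1) = mex({0}) = 1
G(2) = mex({0, 1}) = 2
G(3) = mex({0, 1, 2}) = 3
G(4) = mex({1, 2, 3}) = 0
G(5) = mex({0, 2, 3}) = 1
G(6) = mex({0, 1, 3}) = 2
G(7) = mex({0, 1, 2}) = 3
G(8) = mex({0, 1, 2, 3}) = 4
G(9) = mex({0, 1, 2, 3, 4}) = 5
G(10) = mex({1, 2, 3, 4, 5}) = 0
G(11) = mex({0, 2, 3, 4, 5}) = 1
G(12) = mex({0, 1, 3, 5}) = 2
G(13) = mex({0, 1, 2, 4}) = 3
G(14) = mex({1, 2, 3, 5}) = 0
G(15) = mex({0, 2, 3, 4}) = 1
G(16) = mex({0, 1, 3, 4, 5}) = 2
G(17) = mex({0, 1, 2, 5}) = 3
Observe that G(10)..G(17) = 0, 1, 2, 3, 0, 1, 2, 3 repeats G(0)..G(7) = 0, 1, 2, 3, 0, 1, 2, 3.
For k >= max(S) = 8, G(k) is determined by the previous 8 values G(k-8)..G(k-1); a window of 8 consecutive values has recurred shifted by 10, so by induction G(k + 10) = G(k) for all k >= 0: the sequence is periodic from the start with period 10.
One period: G(0..9) = 0, 1, 2, 3, 0, 1, 2, 3, 4, 5.
71 mod 10 = 1, so G(71) = G(1) = 1.

1


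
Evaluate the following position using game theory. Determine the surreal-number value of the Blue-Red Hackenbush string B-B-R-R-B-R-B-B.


Edges (from ground): B-B-R-R-B-R-B-B
By Berlekamp's sign-expansion rule, a Blue-Red Hackenbush stalk has the value of the surreal number whose sign sequence is the edge sequence with B -> + and R -> -.
Sign sequence: ++--+-++
Trace the sign expansion in the surreal number tree, starting from 0:
Edge 1: B (sign +) -> bounds (0, +inf), value = 1
Edge 2: B (sign +) -> bounds (1, +inf), value = 2
Edge 3: R (sign -) -> bounds (1, 2), value = 3/2
Edge 4: R (sign -) -> bounds (1, 3/2), value = 5/4
Edge 5: B (sign +) -> bounds (5/4, 3/2), value = 11/8
Edge 6: R (sign -) -> bounds (5/4, 11/8), value = 21/16
Edge 7: B (sign +) -> bounds (21/16, 11/8), value = 43/32
Edge 8: B (sign +) -> bounds (43/32, 11/8), value = 87/64
Game value = 87/64

87/64


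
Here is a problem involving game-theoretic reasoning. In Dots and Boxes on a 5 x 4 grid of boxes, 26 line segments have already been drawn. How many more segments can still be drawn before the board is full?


Grid: 5 x 4 boxes, i.e. 6 rows and 5 columns of dots.
Horizontal edges: (rows + 1) * cols = 6 * 4 = 24
Vertical edges: rows * (cols + 1) = 5 * 5 = 25
Total edges: 24 + 25 = 49
Edges drawn: 26
Remaining: 49 - 26 = 23

23


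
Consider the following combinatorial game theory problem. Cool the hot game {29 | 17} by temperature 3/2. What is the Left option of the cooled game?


Original game: {29 | 17} (a switch {a | b} with a > b).
Cooling by t (for t below the temperature (a - b)/2 = 6) taxes each move by t: {a | b} cooled by t is {a - t | b + t}.
Cooling amount: t = 3/2
Cooled Left option: 29 - 3/2 = 55/2
Cooled Right option: 17 + 3/2 = 37/2
Cooled game: {55/2 | 37/2}
Left option = 55/2

55/2


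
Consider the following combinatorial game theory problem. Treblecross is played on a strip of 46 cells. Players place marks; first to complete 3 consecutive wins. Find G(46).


Treblecross: place X on empty cells; 3-in-a-row wins.
Playing within two cells of an existing X lets the opponent win at once, so sensible play treats the cells i-2..i+2 around each X as dead. The player left with no safe cell loses, so this is a normal-play take-away game on strips of safe cells.
Placing X at cell i (0-indexed) of a strip of k safe cells leaves independent strips of sizes max(0, i-2) and max(0, k-i-3). Hence G(k) = mex{ G(max(0,i-2)) XOR G(max(0,k-i-3)) : 0 <= i < k }, with G(0) = 0.
G(1): splits (0,0):0^0=0 -> mex({0}) = 1
G(2): splits (0,0):0^0=0 -> mex({0}) = 1
G(3): splits (0,0):0^0=0 -> mex({0}) = 1
G(4): splits (0,1):0^1=1 (0,0):0^0=0 -> mex({0, 1}) = 2
G(5): splits (0,2):0^1=1 (0,1):0^1=1 (0,0):0^0=0 -> mex({0, 1}) = 2
G(6) = mex({1}) = 0
G(7) = mex({0, 1, 2}) = 3
G(8) = mex({0, 1, 2}) = 3
G(9) = mex({0, 2}) = 1
G(10) = mex({0, 2, 3}) = 1
G(11) = mex({0, 3}) = 1
G(12) = mex({1, 3}) = 0
G(13) = mex({0, 1, 2, 3}) = 4
G(14) = mex({0, 1, 2}) = 3
G(15) = mex({0, 1, 2}) = 3
G(16) = mex({0, 1, 2, 4}) = 3
G(17) = mex({0, 1, 3, 4}) = 2
G(18) = mex({0, 1, 3, 4}) = 2
G(19) = mex({0, 1, 3, 5}) = 2
G(20) = mex({0, 1, 2, 3, 5}) = 4
G(21) = mex({0, 1, 2, 3, 5}) = 4
G(22) = mex({1, 2, 6}) = 0
G(23) = mex({0, 1, 2, 3, 4, 6}) = 5
G(24) = mex({0, 1, 2, 3, 4}) = 5
G(25) = mex({0, 1, 3, 4, 7}) = 2
G(26) = mex({0, 1, 3, 4, 5, 7}) = 2
G(27) = mex({0, 1, 3, 5}) = 2
G(28) = mex({0, 1, 2, 5}) = 3
G(29) = mex({0, 1, 2, 4, 5, 6}) = 3
G(30) = mex({1, 2, 4, 6}) = 0
G(31) = mex({0, 1, 2, 3, 4, 6}) = 5
G(32) = mex({1, 2, 3, 4, 7}) = 0
G(33) = mex({0, 3, 7}) = 1
G(34) = mex({0, 2, 3, 5, 7}) = 1
G(35) = mex({0, 2, 3, 5, 6}) = 1
G(36) = mex({0, 1, 2, 5, 6}) = 3
G(37) = mex({0, 1, 2, 4, 5, 6}) = 3
G(38) = mex({0, 1, 2, 4}) = 3
G(39) = mex({0, 1, 2, 3, 4, 7}) = 5
G(40) = mex({0, 1, 2, 3, 4, 5, 7}) = 6
G(41) = mex({0, 1, 2, 3, 5, 7}) = 4
G(42) = mex({0, 1, 2, 3, 5, 6, 7}) = 4
G(43) = mex({0, 2, 3, 5, 6}) = 1
G(44) = mex({1, 2, 3, 4, 5, 6}) = 0
G(45) = mex({0, 1, 2, 3, 4, 6, 7}) = 5
G(46) = mex({0, 1, 2, 3, 4, 7}) = 5
Therefore G(46) = 5.

5


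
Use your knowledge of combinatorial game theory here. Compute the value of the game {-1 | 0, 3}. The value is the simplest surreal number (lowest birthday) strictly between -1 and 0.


Left options: {-1}, max = -1
Right options: {0, 3}, min = 0
All options are numbers and max(Left) < min(Right), so by the simplicity theorem the value is the simplest (earliest-born) number strictly between -1 and 0.
No integer lies strictly between -1 and 0, so the value is the dyadic rational m/2^k in the interval with the smallest k (then m odd); search k = 1, 2, ...:
Denominator 2: -1/2 lies strictly between -1 and 0 -- found.
The simplest number in the interval is -1/2.
Game value = -1/2

-1/2


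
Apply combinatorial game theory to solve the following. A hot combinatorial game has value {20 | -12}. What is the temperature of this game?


The game is {20 | -12}, a switch {a | b} with numbers a > b.
Cooling {a | b} by t gives {a - t | b + t}, which stops being hot when a - t = b + t, i.e. at t = (a - b)/2. So the temperature of a switch is (a - b)/2.
Temperature = (Left option - Right option) / 2
= (20 - (-12)) / 2
= 32 / 2
= 16

16


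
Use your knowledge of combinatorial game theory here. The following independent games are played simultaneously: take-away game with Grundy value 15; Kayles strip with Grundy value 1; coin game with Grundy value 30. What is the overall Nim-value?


By the Sprague-Grundy theorem, the Grundy value of a sum of games is the XOR of individual Grundy values.
take-away game: Grundy value = 15. Running XOR: 0 XOR 15 = 15
Kayles strip: Grundy value = 1. Running XOR: 15 XOR 1 = 14
coin game: Grundy value = 30. Running XOR: 14 XOR 30 = 16
The combined Grundy value is 16.

16


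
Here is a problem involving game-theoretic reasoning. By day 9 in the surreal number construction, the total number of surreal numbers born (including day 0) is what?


Day 0: {|} = 0 is born. Count = 1.
Day n: the number of surreal numbers born by day n is 2^(n+1) - 1.
By day 0: 2^1 - 1 = 1
By day 1: 2^2 - 1 = 3
By day 2: 2^3 - 1 = 7
By day 3: 2^4 - 1 = 15
By day 4: 2^5 - 1 = 31
By day 5: 2^6 - 1 = 63
By day 6: 2^7 - 1 = 127
By day 7: 2^8 - 1 = 255
By day 8: 2^9 - 1 = 511
By day 9: 2^10 - 1 = 1023
By day 9: 1023 surreal numbers.

1023


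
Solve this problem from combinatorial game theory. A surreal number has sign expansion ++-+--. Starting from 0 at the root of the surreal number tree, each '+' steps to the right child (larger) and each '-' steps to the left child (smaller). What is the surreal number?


Sign expansion: ++-+--
Rule: track bounds (lo, hi), initially (-inf, +inf). On '+', the current value becomes lo and we move to the simplest number in (value, hi): value + 1 if hi = +inf, otherwise the midpoint (value + hi)/2. On '-', the current value becomes hi and we move to value - 1 if lo = -inf, otherwise the midpoint (lo + value)/2.
Start at 0.
Step 1: sign = +, move right. Bounds: (0, +inf). Value = 1
Step 2: sign = +, move right. Bounds: (1, +inf). Value = 2
Step 3: sign = -, move left. Bounds: (1, 2). Value = 3/2
Step 4: sign = +, move right. Bounds: (3/2, 2). Value = 7/4
Step 5: sign = -, move left. Bounds: (3/2, 7/4). Value = 13/8
Step 6: sign = -, move left. Bounds: (3/2, 13/8). Value = 25/16
The surreal number with sign expansion ++-+-- is 25/16.

25/16


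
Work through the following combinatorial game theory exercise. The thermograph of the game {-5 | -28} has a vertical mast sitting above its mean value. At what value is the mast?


Game = {-5 | -28}, a switch {a | b} with numbers a > b.
Its thermograph has left wall a - t and right wall b + t, which meet at t = (a - b)/2, where both equal (a + b)/2. So the mast (mean value) is at (a + b)/2.
Mean = (-5 + (-28))/2 = -33/2 = -33/2

-33/2


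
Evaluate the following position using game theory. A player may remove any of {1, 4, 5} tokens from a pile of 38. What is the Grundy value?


The subtraction set is S = {1, 4, 5}.
G(k) = mex{ G(k - s) : s in S, s <= k }. We compute iteratively: G(0) = 0.
G(1) = mex({0}) = 1
G(2) = mex({1}) = 0
G(3) = mex({0}) = 1
G(4) = mex({0, 1}) = 2
G(5) = mex({0, 1, 2}) = 3
G(6) = mex({0, 1, 3}) = 2
G(7) = mex({0, 1, 2}) = 3
G(8) = mex({1, 2, 3}) = 0
G(9) = mex({0, 2, 3}) = 1
G(10) = mex({1, 2, 3}) = 0
G(11) = mex({0, 2, 3}) = 1
G(12) = mex({0, 1, 3}) = 2
Observe that G(8)..G(12) = 0, 1, 0, 1, 2 repeats G(0)..G(4) = 0, 1, 0, 1, 2.
For k >= max(S) = 5, G(k) is determined by the previous 5 values G(k-5)..G(k-1); a window of 5 consecutive values has recurred shifted by 8, so by induction G(k + 8) = G(k) for all k >= 0: the sequence is periodic from the start with period 8.
One period: G(0..7) = 0, 1, 0, 1, 2, 3, 2, 3.
38 mod 8 = 6, so G(38) = G(6) = 2.

2


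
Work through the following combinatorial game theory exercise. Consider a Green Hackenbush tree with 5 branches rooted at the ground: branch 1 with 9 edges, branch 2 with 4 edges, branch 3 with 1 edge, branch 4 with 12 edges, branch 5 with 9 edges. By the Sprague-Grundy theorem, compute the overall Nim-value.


The tree has 5 branches from the ground vertex.
In Green Hackenbush, the Nim-value of a simple path of length k is k.
Branch 1: length 9, Nim-value = 9
Branch 2: length 4, Nim-value = 4
Branch 3: length 1, Nim-value = 1
Branch 4: length 12, Nim-value = 12
Branch 5: length 9, Nim-value = 9
Total Nim-value = XOR of all branch values:
0 XOR 9 = 9
9 XOR 4 = 13
13 XOR 1 = 12
12 XOR 12 = 0
0 XOR 9 = 9
Nim-value of the tree = 9

9


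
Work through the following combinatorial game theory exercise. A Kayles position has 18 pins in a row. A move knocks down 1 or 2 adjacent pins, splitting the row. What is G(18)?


Kayles: a move removes 1 or 2 adjacent pins from a contiguous row.
Removing pins from a row of k leaves two independent rows (a, b) with a + b = k - 1 (one pin) or a + b = k - 2 (two pins); an end removal gives a = 0.
By Sprague-Grundy, G(k) = mex{ G(a) XOR G(b) } over all these splits. G(0) = 0.
G(1): splits (0,0):0^0=0 -> mex({0}) = 1
G(2): splits (0,1):0^1=1 (0,0):0^0=0 -> mex({0, 1}) = 2
G(3): splits (0,2):0^2=2 (1,1):1^1=0 (0,1):0^1=1 -> mex({0, 1, 2}) = 3
G(4): splits (0,3):0^3=3 (1,2):1^2=3 (0,2):0^2=2 (1,1):1^1=0 -> mex({0, 2, 3}) = 1
G(5): splits (0,4):0^1=1 (1,3):1^3=2 (2,2):2^2=0 (0,3):0^3=3 (1,2):1^2=3 -> mex({0, 1, 2, 3}) = 4
G(6) = mex({0, 1, 2, 4}) = 3
G(7) = mex({0, 1, 3, 4, 5}) = 2
G(8) = mex({0, 2, 3, 5, 6}) = 1
G(9) = mex({0, 1, 2, 3, 6, 7}) = 4
G(10) = mex({0, 1, 3, 4, 5, 7}) = 2
G(11) = mex({0, 1, 2, 3, 4, 5}) = 6
G(12) = mex({0, 1, 2, 3, 5, 6, 7}) = 4
G(13) = mex({0, 2, 3, 4, 6, 7}) = 1
G(14) = mex({0, 1, 4, 5, 6, 7}) = 2
G(15) = mex({0, 1, 2, 3, 4, 5, 6}) = 7
G(16) = mex({0, 2, 3, 5, 6, 7}) = 1
G(17) = mex({0, 1, 2, 3, 5, 6, 7}) = 4
G(18) = mex({0, 1, 2, 4, 5, 6}) = 3
Therefore G(18) = 3.

3


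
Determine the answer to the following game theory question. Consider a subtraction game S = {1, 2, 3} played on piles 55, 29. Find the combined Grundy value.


Subtraction set: {1, 2, 3}
For this subtraction set, G(n) = n mod 4 (period = max + 1 = 4).
Pile 1 (size 55): G(55) = 55 mod 4 = 3
Pile 2 (size 29): G(29) = 29 mod 4 = 1
Total Grundy value = XOR of all: 3 XOR 1 = 2

2


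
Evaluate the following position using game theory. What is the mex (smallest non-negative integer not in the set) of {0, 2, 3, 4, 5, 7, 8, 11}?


Set = {0, 2, 3, 4, 5, 7, 8, 11}
0 is in the set.
1 is NOT in the set. This is the mex.
mex = 1

1


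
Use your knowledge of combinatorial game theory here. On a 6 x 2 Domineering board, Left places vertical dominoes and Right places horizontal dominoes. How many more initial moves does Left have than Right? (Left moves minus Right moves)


Board is 6 x 2 (rows x cols).
Left (vertical) placements: (rows-1) * cols = 5 * 2 = 10
Right (horizontal) placements: rows * (cols-1) = 6 * 1 = 6
Advantage = Left - Right = 10 - 6 = 4

4


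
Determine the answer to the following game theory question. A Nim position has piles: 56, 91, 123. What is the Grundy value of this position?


We need the XOR (exclusive or) of all pile sizes.
After XOR-ing pile 1 (size 56): 0 XOR 56 = 56
After XOR-ing pile 2 (size 91): 56 XOR 91 = 99
After XOR-ing pile 3 (size 123): 99 XOR 123 = 24
The Nim-value of this position is 24.

24


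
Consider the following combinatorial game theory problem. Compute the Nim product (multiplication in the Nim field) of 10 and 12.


Nim multiplication is bilinear over XOR: (u XOR v) * w = (u*w) XOR (v*w).
So we split each operand into its bit components and XOR the pairwise Nim products.
10 = 2 + 8 (as XOR of powers of 2).
12 = 4 + 8 (as XOR of powers of 2).
Using the standard Nim-product table on single bits:
  2*2 = 3,   2*4 = 8,   2*8 = 12,
  4*4 = 6,   4*8 = 11,  8*8 = 13,
and  1*x = x (identity), k*l = l*k (commutative).
Pairwise Nim products:
  2 * 4 = 8
  2 * 8 = 12
  8 * 4 = 11
  8 * 8 = 13
XOR them: 8 XOR 12 XOR 11 XOR 13 = 2.
Result: 10 * 12 = 2 (in Nim).

2


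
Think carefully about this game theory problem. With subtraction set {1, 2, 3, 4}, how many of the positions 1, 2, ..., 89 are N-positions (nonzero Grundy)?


Subtraction set S = {1, 2, 3, 4}, so G(n) = n mod 5.
G(n) = 0 when n is a multiple of 5.
Multiples of 5 in [1, 89]: 17
N-positions (nonzero Grundy) = 89 - 17 = 72

72


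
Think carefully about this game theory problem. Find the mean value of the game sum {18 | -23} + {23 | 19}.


G1 = {18 | -23}, G2 = {23 | 19}
Each is a switch {a | b} with numbers a > b; its mean value is (a + b)/2, and mean value is additive over game sums: m(G1 + G2) = m(G1) + m(G2).
Mean of G1 = (18 + (-23))/2 = -5/2 = -5/2
Mean of G2 = (23 + (19))/2 = 42/2 = 21
Mean of G1 + G2 = -5/2 + 21 = 37/2

37/2


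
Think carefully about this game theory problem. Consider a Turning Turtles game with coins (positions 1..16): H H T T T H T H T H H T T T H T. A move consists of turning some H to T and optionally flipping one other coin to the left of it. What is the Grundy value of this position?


Coins: H H T T T H T H T H H T T T H T
Key fact: a single head at position k behaves exactly like a Nim heap of size k (turning it to T and optionally flipping a coin at j < k corresponds to moving the heap from k to j, or to 0), and heads combine as a disjunctive sum (two heads at the same place would cancel, matching j XOR j = 0). So the Nim-value is the XOR of the 1-indexed positions of the heads.
Face-up positions (1-indexed): [1, 2, 6, 8, 10, 11, 15]
XOR 0 with 1: 0 XOR 1 = 1
XOR 1 with 2: 1 XOR 2 = 3
XOR 3 with 6: 3 XOR 6 = 5
XOR 5 with 8: 5 XOR 8 = 13
XOR 13 with 10: 13 XOR 10 = 7
XOR 7 with 11: 7 XOR 11 = 12
XOR 12 with 15: 12 XOR 15 = 3
Nim-value = 3

3


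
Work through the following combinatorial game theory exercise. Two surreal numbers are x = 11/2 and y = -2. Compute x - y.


x = 11/2, y = -2
Converting to common denominator: 2
x = 11/2, y = -4/2
x - y = 11/2 - -2 = 15/2

15/2


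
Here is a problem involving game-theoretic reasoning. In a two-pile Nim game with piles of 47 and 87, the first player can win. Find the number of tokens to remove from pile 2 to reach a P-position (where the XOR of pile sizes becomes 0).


Piles: 47 and 87
Current XOR: 47 XOR 87 = 120 (non-zero, so this is an N-position).
To make the XOR zero, we need to find a move that balances the piles.
For pile 2 (size 87): target = 87 XOR 120 = 47
We reduce pile 2 from 87 to 47.
Tokens removed: 87 - 47 = 40
Verification: 47 XOR 47 = 0

40


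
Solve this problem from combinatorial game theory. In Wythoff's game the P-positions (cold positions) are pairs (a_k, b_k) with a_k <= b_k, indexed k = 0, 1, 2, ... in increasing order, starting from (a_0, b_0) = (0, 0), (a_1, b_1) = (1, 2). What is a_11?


By Wythoff's theorem, a_k = floor(k * phi) and b_k = floor(k * phi^2) = a_k + k, where phi = (1 + sqrt(5))/2 is the golden ratio.
phi = (1 + sqrt(5))/2 = 1.618034
k = 11
k * phi = 11 * 1.618034 = 17.798374
a_11 = floor(k * phi) = 17

17


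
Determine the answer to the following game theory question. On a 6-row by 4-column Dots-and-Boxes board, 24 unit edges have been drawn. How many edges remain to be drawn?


Grid: 6 x 4 boxes, i.e. 7 rows and 5 columns of dots.
Horizontal edges: (rows + 1) * cols = 7 * 4 = 28
Vertical edges: rows * (cols + 1) = 6 * 5 = 30
Total edges: 28 + 30 = 58
Edges drawn: 24
Remaining: 58 - 24 = 34

34


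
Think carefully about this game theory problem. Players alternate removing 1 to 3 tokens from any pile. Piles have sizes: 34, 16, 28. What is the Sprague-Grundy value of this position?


Subtraction set: {1, 2, 3}
For this subtraction set, G(n) = n mod 4 (period = max + 1 = 4).
Pile 1 (size 34): G(34) = 34 mod 4 = 2
Pile 2 (size 16): G(16) = 16 mod 4 = 0
Pile 3 (size 28): G(28) = 28 mod 4 = 0
Total Grundy value = XOR of all: 2 XOR 0 XOR 0 = 2

2


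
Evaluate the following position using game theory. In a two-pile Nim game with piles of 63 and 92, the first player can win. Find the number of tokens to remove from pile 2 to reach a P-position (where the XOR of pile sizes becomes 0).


Piles: 63 and 92
Current XOR: 63 XOR 92 = 99 (non-zero, so this is an N-position).
To make the XOR zero, we need to find a move that balances the piles.
For pile 2 (size 92): target = 92 XOR 99 = 63
We reduce pile 2 from 92 to 63.
Tokens removed: 92 - 63 = 29
Verification: 63 XOR 63 = 0

29


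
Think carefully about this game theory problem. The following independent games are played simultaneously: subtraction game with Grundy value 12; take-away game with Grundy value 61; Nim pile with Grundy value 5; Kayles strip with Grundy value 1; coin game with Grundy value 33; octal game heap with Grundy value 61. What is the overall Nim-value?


By the Sprague-Grundy theorem, the Grundy value of a sum of games is the XOR of individual Grundy values.
subtraction game: Grundy value = 12. Running XOR: 0 XOR 12 = 12
take-away game: Grundy value = 61. Running XOR: 12 XOR 61 = 49
Nim pile: Grundy value = 5. Running XOR: 49 XOR 5 = 52
Kayles strip: Grundy value = 1. Running XOR: 52 XOR 1 = 53
coin game: Grundy value = 33. Running XOR: 53 XOR 33 = 20
octal game heap: Grundy value = 61. Running XOR: 20 XOR 61 = 41
The combined Grundy value is 41.

41


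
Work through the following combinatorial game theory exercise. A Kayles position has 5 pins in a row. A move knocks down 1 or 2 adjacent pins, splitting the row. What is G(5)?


Kayles: a move removes 1 or 2 adjacent pins from a contiguous row.
Removing pins from a row of k leaves two independent rows (a, b) with a + b = k - 1 (one pin) or a + b = k - 2 (two pins); an end removal gives a = 0.
By Sprague-Grundy, G(k) = mex{ G(a) XOR G(b) } over all these splits. G(0) = 0.
G(1): splits (0,0):0^0=0 -> mex({0}) = 1
G(2): splits (0,1):0^1=1 (0,0):0^0=0 -> mex({0, 1}) = 2
G(3): splits (0,2):0^2=2 (1,1):1^1=0 (0,1):0^1=1 -> mex({0, 1, 2}) = 3
G(4): splits (0,3):0^3=3 (1,2):1^2=3 (0,2):0^2=2 (1,1):1^1=0 -> mex({0, 2, 3}) = 1
G(5): splits (0,4):0^1=1 (1,3):1^3=2 (2,2):2^2=0 (0,3):0^3=3 (1,2):1^2=3 -> mex({0, 1, 2, 3}) = 4
Therefore G(5) = 4.

4


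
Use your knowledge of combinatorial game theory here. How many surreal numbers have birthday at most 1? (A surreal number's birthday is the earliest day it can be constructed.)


Day 0: {|} = 0 is born. Count = 1.
Day n: the number of surreal numbers born by day n is 2^(n+1) - 1.
By day 0: 2^1 - 1 = 1
By day 1: 2^2 - 1 = 3
By day 1: 3 surreal numbers.

3


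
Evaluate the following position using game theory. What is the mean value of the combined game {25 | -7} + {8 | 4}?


G1 = {25 | -7}, G2 = {8 | 4}
Each is a switch {a | b} with numbers a > b; its mean value is (a + b)/2, and mean value is additive over game sums: m(G1 + G2) = m(G1) + m(G2).
Mean of G1 = (25 + (-7))/2 = 18/2 = 9
Mean of G2 = (8 + (4))/2 = 12/2 = 6
Mean of G1 + G2 = 9 + 6 = 15

15


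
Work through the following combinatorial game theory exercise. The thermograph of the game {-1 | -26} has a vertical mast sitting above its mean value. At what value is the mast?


Game = {-1 | -26}, a switch {a | b} with numbers a > b.
Its thermograph has left wall a - t and right wall b + t, which meet at t = (a - b)/2, where both equal (a + b)/2. So the mast (mean value) is at (a + b)/2.
Mean = (-1 + (-26))/2 = -27/2 = -27/2

-27/2


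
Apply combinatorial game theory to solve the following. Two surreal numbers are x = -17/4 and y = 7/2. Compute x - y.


x = -17/4, y = 7/2
Converting to common denominator: 4
x = -17/4, y = 14/4
x - y = -17/4 - 7/2 = -31/4

-31/4


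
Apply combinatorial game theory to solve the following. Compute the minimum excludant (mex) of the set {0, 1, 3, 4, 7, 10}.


Set = {0, 1, 3, 4, 7, 10}
0 is in the set.
1 is in the set.
2 is NOT in the set. This is the mex.
mex = 2

2


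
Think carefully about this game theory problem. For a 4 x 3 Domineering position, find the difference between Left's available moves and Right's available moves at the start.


Board is 4 x 3 (rows x cols).
Left (vertical) placements: (rows-1) * cols = 3 * 3 = 9
Right (horizontal) placements: rows * (cols-1) = 4 * 2 = 8
Advantage = Left - Right = 9 - 8 = 1

1


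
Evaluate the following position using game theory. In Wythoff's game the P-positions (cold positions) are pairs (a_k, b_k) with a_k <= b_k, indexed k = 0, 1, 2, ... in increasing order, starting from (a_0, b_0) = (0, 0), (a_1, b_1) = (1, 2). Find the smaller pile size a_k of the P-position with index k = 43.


By Wythoff's theorem, a_k = floor(k * phi) and b_k = floor(k * phi^2) = a_k + k, where phi = (1 + sqrt(5))/2 is the golden ratio.
phi = (1 + sqrt(5))/2 = 1.618034
k = 43
k * phi = 43 * 1.618034 = 69.575462
a_43 = floor(k * phi) = 69

69


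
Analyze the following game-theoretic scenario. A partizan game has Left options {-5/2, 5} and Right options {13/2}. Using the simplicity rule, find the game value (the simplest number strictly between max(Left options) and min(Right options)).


Left options: {-5/2, 5}, max = 5
Right options: {13/2}, min = 13/2
All options are numbers and max(Left) < min(Right), so by the simplicity theorem the value is the simplest (earliest-born) number strictly between 5 and 13/2.
The only integer strictly between 5 and 13/2 is 6.
No non-integer in the interval can be simpler: if x is a non-integer in the interval, then floor(x) or ceil(x) also lies in the interval (the interval contains an integer), and both are proper prefixes of x's sign expansion, i.e. born earlier. So the game value is 6.
Game value = 6

6


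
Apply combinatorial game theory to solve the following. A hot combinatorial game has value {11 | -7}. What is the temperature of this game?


The game is {11 | -7}, a switch {a | b} with numbers a > b.
Cooling {a | b} by t gives {a - t | b + t}, which stops being hot when a - t = b + t, i.e. at t = (a - b)/2. So the temperature of a switch is (a - b)/2.
Temperature = (Left option - Right option) / 2
= (11 - (-7)) / 2
= 18 / 2
= 9

9


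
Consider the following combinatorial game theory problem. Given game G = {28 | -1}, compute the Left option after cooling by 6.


Original game: {28 | -1} (a switch {a | b} with a > b).
Cooling by t (for t below the temperature (a - b)/2 = 29/2) taxes each move by t: {a | b} cooled by t is {a - t | b + t}.
Cooling amount: t = 6
Cooled Left option: 28 - 6 = 22
Cooled Right option: -1 + 6 = 5
Cooled game: {22 | 5}
Left option = 22

22


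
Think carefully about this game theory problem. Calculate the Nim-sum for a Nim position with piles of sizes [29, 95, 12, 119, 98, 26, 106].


We need the XOR (exclusive or) of all pile sizes.
After XOR-ing pile 1 (size 29): 0 XOR 29 = 29
After XOR-ing pile 2 (size 95): 29 XOR 95 = 66
After XOR-ing pile 3 (size 12): 66 XOR 12 = 78
After XOR-ing pile 4 (size 119): 78 XOR 119 = 57
After XOR-ing pile 5 (size 98): 57 XOR 98 = 91
After XOR-ing pile 6 (size 26): 91 XOR 26 = 65
After XOR-ing pile 7 (size 106): 65 XOR 106 = 43
The Nim-value of this position is 43.

43


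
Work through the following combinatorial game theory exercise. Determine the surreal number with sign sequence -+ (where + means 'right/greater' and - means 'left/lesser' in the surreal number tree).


Sign expansion: -+
Rule: track bounds (lo, hi), initially (-inf, +inf). On '+', the current value becomes lo and we move to the simplest number in (value, hi): value + 1 if hi = +inf, otherwise the midpoint (value + hi)/2. On '-', the current value becomes hi and we move to value - 1 if lo = -inf, otherwise the midpoint (lo + value)/2.
Start at 0.
Step 1: sign = -, move left. Bounds: (-inf, 0). Value = -1
Step 2: sign = +, move right. Bounds: (-1, 0). Value = -1/2
The surreal number with sign expansion -+ is -1/2.

-1/2


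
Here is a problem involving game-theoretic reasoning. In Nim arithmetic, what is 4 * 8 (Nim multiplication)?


Nim multiplication is bilinear over XOR: (u XOR v) * w = (u*w) XOR (v*w).
So we split each operand into its bit components and XOR the pairwise Nim products.
4 = 4 (as XOR of powers of 2).
8 = 8 (as XOR of powers of 2).
Using the standard Nim-product table on single bits:
  2*2 = 3,   2*4 = 8,   2*8 = 12,
  4*4 = 6,   4*8 = 11,  8*8 = 13,
and  1*x = x (identity), k*l = l*k (commutative).
Pairwise Nim products:
  4 * 8 = 11
XOR them: 11 = 11.
Result: 4 * 8 = 11 (in Nim).

11


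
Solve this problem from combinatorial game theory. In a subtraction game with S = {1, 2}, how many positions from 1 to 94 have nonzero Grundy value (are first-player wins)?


Subtraction set S = {1, 2}, so G(n) = n mod 3.
G(n) = 0 when n is a multiple of 3.
Multiples of 3 in [1, 94]: 31
N-positions (nonzero Grundy) = 94 - 31 = 63

63


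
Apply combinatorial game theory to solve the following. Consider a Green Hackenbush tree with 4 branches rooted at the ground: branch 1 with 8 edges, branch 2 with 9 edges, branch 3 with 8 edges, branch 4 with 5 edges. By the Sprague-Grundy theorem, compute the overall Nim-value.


The tree has 4 branches from the ground vertex.
In Green Hackenbush, the Nim-value of a simple path of length k is k.
Branch 1: length 8, Nim-value = 8
Branch 2: length 9, Nim-value = 9
Branch 3: length 8, Nim-value = 8
Branch 4: length 5, Nim-value = 5
Total Nim-value = XOR of all branch values:
0 XOR 8 = 8
8 XOR 9 = 1
1 XOR 8 = 9
9 XOR 5 = 12
Nim-value of the tree = 12

12


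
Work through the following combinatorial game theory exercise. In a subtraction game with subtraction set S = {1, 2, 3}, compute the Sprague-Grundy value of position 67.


The subtraction set is S = {1, 2, 3}.
G(k) = mex{ G(k - s) : s in S, s <= k }. We compute iteratively: G(0) = 0.
G(1) = mex({0}) = 1
G(2) = mex({0, 1}) = 2
G(3) = mex({0, 1, 2}) = 3
G(4) = mex({1, 2, 3}) = 0
G(5) = mex({0, 2, 3}) = 1
G(6) = mex({0, 1, 3}) = 2
Observe that G(4)..G(6) = 0, 1, 2 repeats G(0)..G(2) = 0, 1, 2.
For k >= max(S) = 3, G(k) is determined by the previous 3 values G(k-3)..G(k-1); a window of 3 consecutive values has recurred shifted by 4, so by induction G(k + 4) = G(k) for all k >= 0: the sequence is periodic from the start with period 4.
One period: G(0..3) = 0, 1, 2, 3.
67 mod 4 = 3, so G(67) = G(3) = 3.

3


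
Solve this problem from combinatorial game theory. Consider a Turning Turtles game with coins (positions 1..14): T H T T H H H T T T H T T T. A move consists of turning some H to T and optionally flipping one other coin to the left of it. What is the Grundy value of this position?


Coins: T H T T H H H T T T H T T T
Key fact: a single head at position k behaves exactly like a Nim heap of size k (turning it to T and optionally flipping a coin at j < k corresponds to moving the heap from k to j, or to 0), and heads combine as a disjunctive sum (two heads at the same place would cancel, matching j XOR j = 0). So the Nim-value is the XOR of the 1-indexed positions of the heads.
Face-up positions (1-indexed): [2, 5, 6, 7, 11]
XOR 0 with 2: 0 XOR 2 = 2
XOR 2 with 5: 2 XOR 5 = 7
XOR 7 with 6: 7 XOR 6 = 1
XOR 1 with 7: 1 XOR 7 = 6
XOR 6 with 11: 6 XOR 11 = 13
Nim-value = 13

13


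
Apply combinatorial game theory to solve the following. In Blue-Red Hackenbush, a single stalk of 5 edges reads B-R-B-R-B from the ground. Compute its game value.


Edges (from ground): B-R-B-R-B
By Berlekamp's sign-expansion rule, a Blue-Red Hackenbush stalk has the value of the surreal number whose sign sequence is the edge sequence with B -> + and R -> -.
Sign sequence: +-+-+
Trace the sign expansion in the surreal number tree, starting from 0:
Edge 1: B (sign +) -> bounds (0, +inf), value = 1
Edge 2: R (sign -) -> bounds (0, 1), value = 1/2
Edge 3: B (sign +) -> bounds (1/2, 1), value = 3/4
Edge 4: R (sign -) -> bounds (1/2, 3/4), value = 5/8
Edge 5: B (sign +) -> bounds (5/8, 3/4), value = 11/16
Game value = 11/16

11/16


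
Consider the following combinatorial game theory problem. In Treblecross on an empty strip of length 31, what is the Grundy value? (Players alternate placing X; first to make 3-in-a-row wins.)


Treblecross: place X on empty cells; 3-in-a-row wins.
Playing within two cells of an existing X lets the opponent win at once, so sensible play treats the cells i-2..i+2 around each X as dead. The player left with no safe cell loses, so this is a normal-play take-away game on strips of safe cells.
Placing X at cell i (0-indexed) of a strip of k safe cells leaves independent strips of sizes max(0, i-2) and max(0, k-i-3). Hence G(k) = mex{ G(max(0,i-2)) XOR G(max(0,k-i-3)) : 0 <= i < k }, with G(0) = 0.
G(1): splits (0,0):0^0=0 -> mex({0}) = 1
G(2): splits (0,0):0^0=0 -> mex({0}) = 1
G(3): splits (0,0):0^0=0 -> mex({0}) = 1
G(4): splits (0,1):0^1=1 (0,0):0^0=0 -> mex({0, 1}) = 2
G(5): splits (0,2):0^1=1 (0,1):0^1=1 (0,0):0^0=0 -> mex({0, 1}) = 2
G(6) = mex({1}) = 0
G(7) = mex({0, 1, 2}) = 3
G(8) = mex({0, 1, 2}) = 3
G(9) = mex({0, 2}) = 1
G(10) = mex({0, 2, 3}) = 1
G(11) = mex({0, 3}) = 1
G(12) = mex({1, 3}) = 0
G(13) = mex({0, 1, 2, 3}) = 4
G(14) = mex({0, 1, 2}) = 3
G(15) = mex({0, 1, 2}) = 3
G(16) = mex({0, 1, 2, 4}) = 3
G(17) = mex({0, 1, 3, 4}) = 2
G(18) = mex({0, 1, 3, 4}) = 2
G(19) = mex({0, 1, 3, 5}) = 2
G(20) = mex({0, 1, 2, 3, 5}) = 4
G(21) = mex({0, 1, 2, 3, 5}) = 4
G(22) = mex({1, 2, 6}) = 0
G(23) = mex({0, 1, 2, 3, 4, 6}) = 5
G(24) = mex({0, 1, 2, 3, 4}) = 5
G(25) = mex({0, 1, 3, 4, 7}) = 2
G(26) = mex({0, 1, 3, 4, 5, 7}) = 2
G(27) = mex({0, 1, 3, 5}) = 2
G(28) = mex({0, 1, 2, 5}) = 3
G(29) = mex({0, 1, 2, 4, 5, 6}) = 3
G(30) = mex({1, 2, 4, 6}) = 0
G(31) = mex({0, 1, 2, 3, 4, 6}) = 5
Therefore G(31) = 5.

5


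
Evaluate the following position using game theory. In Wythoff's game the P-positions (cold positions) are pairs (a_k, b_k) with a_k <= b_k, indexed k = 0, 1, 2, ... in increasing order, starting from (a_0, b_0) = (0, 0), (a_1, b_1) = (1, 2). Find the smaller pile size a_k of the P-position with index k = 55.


By Wythoff's theorem, a_k = floor(k * phi) and b_k = floor(k * phi^2) = a_k + k, where phi = (1 + sqrt(5))/2 is the golden ratio.
phi = (1 + sqrt(5))/2 = 1.618034
k = 55
k * phi = 55 * 1.618034 = 88.991869
a_55 = floor(k * phi) = 88

88


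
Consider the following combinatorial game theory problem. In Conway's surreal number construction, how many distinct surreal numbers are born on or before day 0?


Day 0: {|} = 0 is born. Count = 1.
Day n: the number of surreal numbers born by day n is 2^(n+1) - 1.
By day 0: 2^1 - 1 = 1
By day 0: 1 surreal numbers.

1


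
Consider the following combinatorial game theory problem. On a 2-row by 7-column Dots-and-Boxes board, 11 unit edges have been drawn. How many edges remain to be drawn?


Grid: 2 x 7 boxes, i.e. 3 rows and 8 columns of dots.
Horizontal edges: (rows + 1) * cols = 3 * 7 = 21
Vertical edges: rows * (cols + 1) = 2 * 8 = 16
Total edges: 21 + 16 = 37
Edges drawn: 11
Remaining: 37 - 11 = 26

26


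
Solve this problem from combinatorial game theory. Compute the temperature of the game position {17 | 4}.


The game is {17 | 4}, a switch {a | b} with numbers a > b.
Cooling {a | b} by t gives {a - t | b + t}, which stops being hot when a - t = b + t, i.e. at t = (a - b)/2. So the temperature of a switch is (a - b)/2.
Temperature = (Left option - Right option) / 2
= (17 - (4)) / 2
= 13 / 2
= 13/2

13/2


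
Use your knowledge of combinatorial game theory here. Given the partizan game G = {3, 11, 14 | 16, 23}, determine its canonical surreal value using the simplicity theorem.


Left options: {3, 11, 14}, max = 14
Right options: {16, 23}, min = 16
All options are numbers and max(Left) < min(Right), so by the simplicity theorem the value is the simplest (earliest-born) number strictly between 14 and 16.
The only integer strictly between 14 and 16 is 15.
No non-integer in the interval can be simpler: if x is a non-integer in the interval, then floor(x) or ceil(x) also lies in the interval (the interval contains an integer), and both are proper prefixes of x's sign expansion, i.e. born earlier. So the game value is 15.
Game value = 15

15


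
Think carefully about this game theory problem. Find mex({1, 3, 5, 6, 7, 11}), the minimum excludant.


Set = {1, 3, 5, 6, 7, 11}
0 is NOT in the set. This is the mex.
mex = 0

0


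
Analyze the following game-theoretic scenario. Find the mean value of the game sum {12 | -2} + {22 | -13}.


G1 = {12 | -2}, G2 = {22 | -13}
Each is a switch {a | b} with numbers a > b; its mean value is (a + b)/2, and mean value is additive over game sums: m(G1 + G2) = m(G1) + m(G2).
Mean of G1 = (12 + (-2))/2 = 10/2 = 5
Mean of G2 = (22 + (-13))/2 = 9/2 = 9/2
Mean of G1 + G2 = 5 + 9/2 = 19/2

19/2


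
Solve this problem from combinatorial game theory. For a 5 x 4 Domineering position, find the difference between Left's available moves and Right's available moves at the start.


Board is 5 x 4 (rows x cols).
Left (vertical) placements: (rows-1) * cols = 4 * 4 = 16
Right (horizontal) placements: rows * (cols-1) = 5 * 3 = 15
Advantage = Left - Right = 16 - 15 = 1

1


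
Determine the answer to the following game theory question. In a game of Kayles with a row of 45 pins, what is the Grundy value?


Kayles: a move removes 1 or 2 adjacent pins from a contiguous row.
Removing pins from a row of k leaves two independent rows (a, b) with a + b = k - 1 (one pin) or a + b = k - 2 (two pins); an end removal gives a = 0.
By Sprague-Grundy, G(k) = mex{ G(a) XOR G(b) } over all these splits. G(0) = 0.
G(1): splits (0,0):0^0=0 -> mex({0}) = 1
G(2): splits (0,1):0^1=1 (0,0):0^0=0 -> mex({0, 1}) = 2
G(3): splits (0,2):0^2=2 (1,1):1^1=0 (0,1):0^1=1 -> mex({0, 1, 2}) = 3
G(4): splits (0,3):0^3=3 (1,2):1^2=3 (0,2):0^2=2 (1,1):1^1=0 -> mex({0, 2, 3}) = 1
G(5): splits (0,4):0^1=1 (1,3):1^3=2 (2,2):2^2=0 (0,3):0^3=3 (1,2):1^2=3 -> mex({0, 1, 2, 3}) = 4
G(6) = mex({0, 1, 2, 4}) = 3
G(7) = mex({0, 1, 3, 4, 5}) = 2
G(8) = mex({0, 2, 3, 5, 6}) = 1
G(9) = mex({0, 1, 2, 3, 6, 7}) = 4
G(10) = mex({0, 1, 3, 4, 5, 7}) = 2
G(11) = mex({0, 1, 2, 3, 4, 5}) = 6
G(12) = mex({0, 1, 2, 3, 5, 6, 7}) = 4
G(13) = mex({0, 2, 3, 4, 6, 7}) = 1
G(14) = mex({0, 1, 4, 5, 6, 7}) = 2
G(15) = mex({0, 1, 2, 3, 4, 5, 6}) = 7
G(16) = mex({0, 2, 3, 5, 6, 7}) = 1
G(17) = mex({0, 1, 2, 3, 5, 6, 7}) = 4
G(18) = mex({0, 1, 2, 4, 5, 6}) = 3
G(19) = mex({0, 1, 3, 4, 5, 7}) = 2
G(20) = mex({0, 2, 3, 4, 5, 6, 7}) = 1
G(21) = mex({0, 1, 2, 3, 5, 6, 7}) = 4
G(22) = mex({0, 1, 2, 3, 4, 5, 7}) = 6
G(23) = mex({0, 1, 2, 3, 4, 5, 6}) = 7
G(24) = mex({0, 1, 2, 3, 5, 6, 7}) = 4
G(25) = mex({0, 2, 3, 4, 6, 7}) = 1
G(26) = mex({0, 1, 3, 4, 5, 6, 7}) = 2
G(27) = mex({0, 1, 2, 3, 4, 5, 6, 7}) = 8
G(28) = mex({0, 1, 2, 3, 4, 6, 7, 8}) = 5
G(29) = mex({0, 1, 2, 3, 5, 6, 7, 8, 9}) = 4
G(30) = mex({0, 1, 2, 3, 4, 5, 6, 9, 10}) = 7
G(31) = mex({0, 1, 3, 4, 5, 7, 10, 11}) = 2
G(32) = mex({0, 2, 3, 4, 5, 6, 7, 9, 11}) = 1
G(33) = mex({0, 1, 2, 3, 4, 5, 6, 7, 9, 12}) = 8
G(34) = mex({0, 1, 2, 3, 4, 5, 7, 8, 11, 12}) = 6
G(35) = mex({0, 1, 2, 3, 4, 5, 6, 8, 9, 10, 11}) = 7
G(36) = mex({0, 1, 2, 3, 5, 6, 7, 9, 10}) = 4
G(37) = mex({0, 2, 3, 4, 6, 7, 9, 10, 11, 12}) = 1
G(38) = mex({0, 1, 3, 4, 5, 6, 7, 9, 10, 11, 12}) = 2
G(39) = mex({0, 1, 2, 4, 5, 6, 7, 9, 10, 12, 14}) = 3
G(40) = mex({0, 2, 3, 4, 6, 7, 11, 12, 14}) = 1
G(41) = mex({0, 1, 2, 3, 5, 6, 7, 9, 10, 11, 12}) = 4
G(42) = mex({0, 1, 2, 3, 4, 5, 6, 9, 10}) = 7
G(43) = mex({0, 1, 3, 4, 5, 7, 9, 10, 12, 15}) = 2
G(44) = mex({0, 2, 3, 4, 5, 6, 7, 9, 10, 12, 15}) = 1
G(45) = mex({0, 1, 2, 3, 4, 5, 6, 7, 9, 10, 12, 14}) = 8
Therefore G(45) = 8.

8
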